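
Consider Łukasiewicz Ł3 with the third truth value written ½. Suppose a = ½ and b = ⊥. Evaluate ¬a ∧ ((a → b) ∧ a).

½

¬a = ¬½ = ½
a → b = ½ → ⊥ = ½  [min(1, 1−½+0)]
(a → b) ∧ a = ½ ∧ ½ = ½
¬a ∧ ((a → b) ∧ a) = ½ ∧ ½ = ½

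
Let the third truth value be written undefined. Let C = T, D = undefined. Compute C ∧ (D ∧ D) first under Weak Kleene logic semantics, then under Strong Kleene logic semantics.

undefined; undefined

In Weak Kleene logic: D ∧ D = undefined ∧ undefined = undefined
C ∧ (D ∧ D) = T ∧ undefined = undefined
In Strong Kleene logic: D ∧ D = undefined ∧ undefined = undefined
C ∧ (D ∧ D) = T ∧ undefined = undefined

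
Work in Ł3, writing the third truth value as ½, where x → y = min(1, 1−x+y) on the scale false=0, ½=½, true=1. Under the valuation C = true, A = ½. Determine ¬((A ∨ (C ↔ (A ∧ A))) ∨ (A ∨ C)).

false

A ∧ A = ½ ∧ ½ = ½
C ↔ (A ∧ A) = true ↔ ½ = ½
A ∨ (C ↔ (A ∧ A)) = ½ ∨ ½ = ½
A ∨ C = ½ ∨ true = true
(A ∨ (C ↔ (A ∧ A))) ∨ (A ∨ C) = ½ ∨ true = true
¬((A ∨ (C ↔ (A ∧ A))) ∨ (A ∨ C)) = ¬true = false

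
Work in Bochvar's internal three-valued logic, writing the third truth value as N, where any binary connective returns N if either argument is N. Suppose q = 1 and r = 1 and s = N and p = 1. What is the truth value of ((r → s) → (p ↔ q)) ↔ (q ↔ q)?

N

r → s = 1 → N = N  [any arg is the third value ⇒ result is the third value]
p ↔ q = 1 ↔ 1 = 1
(r → s) → (p ↔ q) = N → 1 = N
q ↔ q = 1 ↔ 1 = 1
((r → s) → (p ↔ q)) ↔ (q ↔ q) = N ↔ 1 = N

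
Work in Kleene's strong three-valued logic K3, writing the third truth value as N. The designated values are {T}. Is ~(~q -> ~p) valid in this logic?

No

Countermodel: q=T, p=T gives F, which is not designated.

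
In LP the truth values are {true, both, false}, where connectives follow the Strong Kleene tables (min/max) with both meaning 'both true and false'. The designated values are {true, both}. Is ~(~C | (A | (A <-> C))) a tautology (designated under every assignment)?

Countermodel: C=true, A=true gives false, which is not designated.

No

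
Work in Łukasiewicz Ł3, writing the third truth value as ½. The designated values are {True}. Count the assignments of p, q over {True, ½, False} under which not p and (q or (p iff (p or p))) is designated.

3

Designated under: (p=False, q=True); (p=False, q=½); (p=False, q=False).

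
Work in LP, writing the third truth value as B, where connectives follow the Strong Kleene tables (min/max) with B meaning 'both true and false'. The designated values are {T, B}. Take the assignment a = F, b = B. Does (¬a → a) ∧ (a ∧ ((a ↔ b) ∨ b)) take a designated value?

No

¬a = ¬F = T
¬a → a = T → F = F
a ↔ b = F ↔ B = B
(a ↔ b) ∨ b = B ∨ B = B
a ∧ ((a ↔ b) ∨ b) = F ∧ B = F
(¬a → a) ∧ (a ∧ ((a ↔ b) ∨ b)) = F ∧ F = F
F ∉ {T, B}.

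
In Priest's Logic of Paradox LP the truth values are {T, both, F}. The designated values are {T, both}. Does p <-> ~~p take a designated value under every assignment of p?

Every assignment of p over {T, both, F} gives a value in {T, both}.
In particular, with p=both: p <-> ~~p = both.

Yes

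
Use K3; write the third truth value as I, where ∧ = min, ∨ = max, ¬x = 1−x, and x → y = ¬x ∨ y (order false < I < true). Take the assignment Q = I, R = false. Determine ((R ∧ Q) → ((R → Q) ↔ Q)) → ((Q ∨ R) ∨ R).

I

R ∧ Q = false ∧ I = false
R → Q = false → I = true
(R → Q) ↔ Q = true ↔ I = I
(R ∧ Q) → ((R → Q) ↔ Q) = false → I = true
Q ∨ R = I ∨ false = I
(Q ∨ R) ∨ R = I ∨ false = I
((R ∧ Q) → ((R → Q) ↔ Q)) → ((Q ∨ R) ∨ R) = true → I = I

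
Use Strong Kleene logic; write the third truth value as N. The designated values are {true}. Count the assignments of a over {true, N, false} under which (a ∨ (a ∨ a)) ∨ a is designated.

a=true: true ✓
a=N: N ·
a=false: false ·

1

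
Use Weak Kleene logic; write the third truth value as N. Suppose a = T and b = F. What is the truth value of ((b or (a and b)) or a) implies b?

F

a and b = T and F = F
b or (a and b) = F or F = F
(b or (a and b)) or a = F or T = T
((b or (a and b)) or a) implies b = T implies F = F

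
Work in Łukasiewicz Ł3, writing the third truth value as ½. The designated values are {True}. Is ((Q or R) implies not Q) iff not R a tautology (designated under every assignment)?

Countermodel: Q=True, R=½ gives ½, which is not designated.

No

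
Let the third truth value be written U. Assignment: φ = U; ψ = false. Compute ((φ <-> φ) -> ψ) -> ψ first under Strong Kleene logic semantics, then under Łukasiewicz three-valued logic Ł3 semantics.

U; true

In Strong Kleene logic: φ <-> φ = U <-> U = U
(φ <-> φ) -> ψ = U -> false = U  [~U | false]
((φ <-> φ) -> ψ) -> ψ = U -> false = U
In Łukasiewicz three-valued logic Ł3: φ <-> φ = U <-> U = true  [1 − |½−½|]
(φ <-> φ) -> ψ = true -> false = false
((φ <-> φ) -> ψ) -> ψ = false -> false = true
They differ because Strong Kleene logic and Łukasiewicz three-valued logic Ł3 treat U differently under implication.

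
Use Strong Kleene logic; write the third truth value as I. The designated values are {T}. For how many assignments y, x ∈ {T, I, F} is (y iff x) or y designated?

4

Designated under: (y=T, x=T); (y=T, x=I); (y=T, x=F); (y=F, x=F).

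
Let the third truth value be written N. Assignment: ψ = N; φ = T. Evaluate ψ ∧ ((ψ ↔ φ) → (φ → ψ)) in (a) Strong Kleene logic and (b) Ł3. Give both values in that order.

N; N

In Strong Kleene logic: ψ ↔ φ = N ↔ T = N
φ → ψ = T → N = N  [¬T ∨ N]
(ψ ↔ φ) → (φ → ψ) = N → N = N
ψ ∧ ((ψ ↔ φ) → (φ → ψ)) = N ∧ N = N
In Ł3: ψ ↔ φ = N ↔ T = N  [1 − |½−1|]
φ → ψ = T → N = N
(ψ ↔ φ) → (φ → ψ) = N → N = T
ψ ∧ ((ψ ↔ φ) → (φ → ψ)) = N ∧ T = N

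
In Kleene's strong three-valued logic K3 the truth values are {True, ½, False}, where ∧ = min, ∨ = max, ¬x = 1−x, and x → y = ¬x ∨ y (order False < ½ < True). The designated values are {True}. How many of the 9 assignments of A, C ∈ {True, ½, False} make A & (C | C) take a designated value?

1

Designated under: (A=True, C=True).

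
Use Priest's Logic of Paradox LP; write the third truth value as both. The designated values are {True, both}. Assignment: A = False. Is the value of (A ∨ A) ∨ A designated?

No

A ∨ A = False ∨ False = False
(A ∨ A) ∨ A = False ∨ False = False
False ∉ {True, both}.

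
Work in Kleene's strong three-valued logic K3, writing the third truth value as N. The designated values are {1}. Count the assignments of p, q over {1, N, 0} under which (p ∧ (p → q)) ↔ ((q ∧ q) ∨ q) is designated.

3

Designated under: (p=1, q=1); (p=1, q=0); (p=0, q=0).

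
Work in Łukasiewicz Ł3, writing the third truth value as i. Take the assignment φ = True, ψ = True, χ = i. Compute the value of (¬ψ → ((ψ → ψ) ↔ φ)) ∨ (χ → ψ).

True

¬ψ = ¬True = False
ψ → ψ = True → True = True
(ψ → ψ) ↔ φ = True ↔ True = True
¬ψ → ((ψ → ψ) ↔ φ) = False → True = True
χ → ψ = i → True = True  [min(1, 1−½+1)]
(¬ψ → ((ψ → ψ) ↔ φ)) ∨ (χ → ψ) = True ∨ True = True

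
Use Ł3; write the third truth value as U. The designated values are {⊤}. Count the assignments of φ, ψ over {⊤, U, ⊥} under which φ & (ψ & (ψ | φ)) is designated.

1

Designated under: (φ=⊤, ψ=⊤).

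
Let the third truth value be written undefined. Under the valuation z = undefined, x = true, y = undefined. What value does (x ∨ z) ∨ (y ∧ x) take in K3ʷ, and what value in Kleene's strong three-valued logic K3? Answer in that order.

In K3ʷ: x ∨ z = true ∨ undefined = undefined
y ∧ x = undefined ∧ true = undefined
(x ∨ z) ∨ (y ∧ x) = undefined ∨ undefined = undefined
In Kleene's strong three-valued logic K3: x ∨ z = true ∨ undefined = true
y ∧ x = undefined ∧ true = undefined
(x ∨ z) ∨ (y ∧ x) = true ∨ undefined = true
They differ because K3ʷ and Kleene's strong three-valued logic K3 treat undefined differently under the binary connectives.

undefined; true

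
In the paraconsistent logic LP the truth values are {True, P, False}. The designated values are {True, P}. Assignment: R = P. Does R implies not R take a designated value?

not R = not P = P
R implies not R = P implies P = P
P ∈ {True, P}.

Yes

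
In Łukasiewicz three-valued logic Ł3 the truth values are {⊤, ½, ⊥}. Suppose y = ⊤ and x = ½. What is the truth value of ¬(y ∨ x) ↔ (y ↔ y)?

⊥

y ∨ x = ⊤ ∨ ½ = ⊤
¬(y ∨ x) = ¬⊤ = ⊥
y ↔ y = ⊤ ↔ ⊤ = ⊤
¬(y ∨ x) ↔ (y ↔ y) = ⊥ ↔ ⊤ = ⊥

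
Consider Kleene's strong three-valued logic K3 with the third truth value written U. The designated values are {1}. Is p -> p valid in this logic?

Countermodel: p=U gives U, which is not designated.

No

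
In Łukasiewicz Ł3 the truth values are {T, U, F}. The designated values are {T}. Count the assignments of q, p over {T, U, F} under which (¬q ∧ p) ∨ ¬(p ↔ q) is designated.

Designated under: (q=T, p=F); (q=F, p=T).

2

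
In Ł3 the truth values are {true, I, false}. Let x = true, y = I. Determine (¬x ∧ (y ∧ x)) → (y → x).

true

¬x = ¬true = false
y ∧ x = I ∧ true = I
¬x ∧ (y ∧ x) = false ∧ I = false
y → x = I → true = true
(¬x ∧ (y ∧ x)) → (y → x) = false → true = true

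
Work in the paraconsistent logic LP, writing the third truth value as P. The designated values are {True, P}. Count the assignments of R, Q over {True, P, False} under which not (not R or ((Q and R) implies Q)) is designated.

Designated under: (R=True, Q=P); (R=P, Q=P).

2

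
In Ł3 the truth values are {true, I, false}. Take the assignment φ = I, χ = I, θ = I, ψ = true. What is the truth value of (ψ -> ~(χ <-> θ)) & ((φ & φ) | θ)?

χ <-> θ = I <-> I = true  [1 − |½−½|]
~(χ <-> θ) = ~true = false
ψ -> ~(χ <-> θ) = true -> false = false
φ & φ = I & I = I
(φ & φ) | θ = I | I = I
(ψ -> ~(χ <-> θ)) & ((φ & φ) | θ) = false & I = false

false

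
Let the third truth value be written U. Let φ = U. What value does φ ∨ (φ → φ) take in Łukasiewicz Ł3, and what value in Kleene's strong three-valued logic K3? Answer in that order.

In Łukasiewicz Ł3: φ → φ = U → U = T  [min(1, 1−½+½)]
φ ∨ (φ → φ) = U ∨ T = T
In Kleene's strong three-valued logic K3: φ → φ = U → U = U  [¬U ∨ U]
φ ∨ (φ → φ) = U ∨ U = U
They differ because Łukasiewicz Ł3 and Kleene's strong three-valued logic K3 treat U differently under implication.

T; U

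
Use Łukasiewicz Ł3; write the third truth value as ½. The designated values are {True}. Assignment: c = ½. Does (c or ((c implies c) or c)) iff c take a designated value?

No

c implies c = ½ implies ½ = True  [min(1, 1−½+½)]
(c implies c) or c = True or ½ = True
c or ((c implies c) or c) = ½ or True = True
(c or ((c implies c) or c)) iff c = True iff ½ = ½
½ ∉ {True}.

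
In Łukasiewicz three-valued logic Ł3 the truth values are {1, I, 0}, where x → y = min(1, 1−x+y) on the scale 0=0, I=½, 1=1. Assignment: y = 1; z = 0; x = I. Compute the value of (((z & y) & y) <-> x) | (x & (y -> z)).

I

z & y = 0 & 1 = 0
(z & y) & y = 0 & 1 = 0
((z & y) & y) <-> x = 0 <-> I = I  [1 − |0−½|]
y -> z = 1 -> 0 = 0
x & (y -> z) = I & 0 = 0
(((z & y) & y) <-> x) | (x & (y -> z)) = I | 0 = I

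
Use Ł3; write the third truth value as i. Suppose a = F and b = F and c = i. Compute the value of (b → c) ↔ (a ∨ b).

b → c = F → i = T  [min(1, 1−0+½)]
a ∨ b = F ∨ F = F
(b → c) ↔ (a ∨ b) = T ↔ F = F

F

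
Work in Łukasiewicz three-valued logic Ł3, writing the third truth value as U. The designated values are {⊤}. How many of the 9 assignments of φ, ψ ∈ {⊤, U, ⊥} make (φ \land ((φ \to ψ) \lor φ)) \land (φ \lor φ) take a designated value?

Designated under: (φ=⊤, ψ=⊤); (φ=⊤, ψ=U); (φ=⊤, ψ=⊥).

3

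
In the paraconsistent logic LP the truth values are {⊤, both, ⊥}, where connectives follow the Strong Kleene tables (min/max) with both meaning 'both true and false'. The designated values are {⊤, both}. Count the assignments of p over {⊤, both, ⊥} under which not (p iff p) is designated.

1

p=⊤: ⊥ ·
p=both: both ✓
p=⊥: ⊥ ·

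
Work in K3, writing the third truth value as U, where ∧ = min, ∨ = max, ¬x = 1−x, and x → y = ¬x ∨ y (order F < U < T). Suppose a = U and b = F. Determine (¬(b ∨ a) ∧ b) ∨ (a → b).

b ∨ a = F ∨ U = U
¬(b ∨ a) = ¬U = U
¬(b ∨ a) ∧ b = U ∧ F = F
a → b = U → F = U
(¬(b ∨ a) ∧ b) ∨ (a → b) = F ∨ U = U

U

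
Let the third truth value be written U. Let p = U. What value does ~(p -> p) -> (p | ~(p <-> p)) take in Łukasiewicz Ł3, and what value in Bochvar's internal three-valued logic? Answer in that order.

true; U

In Łukasiewicz Ł3: p -> p = U -> U = true  [min(1, 1−½+½)]
~(p -> p) = ~true = false
p <-> p = U <-> U = true
~(p <-> p) = ~true = false
p | ~(p <-> p) = U | false = U
~(p -> p) -> (p | ~(p <-> p)) = false -> U = true
In Bochvar's internal three-valued logic: p -> p = U -> U = U  [any arg is the third value ⇒ result is the third value]
~(p -> p) = ~U = U
p <-> p = U <-> U = U
~(p <-> p) = ~U = U
p | ~(p <-> p) = U | U = U
~(p -> p) -> (p | ~(p <-> p)) = U -> U = U
They differ because Łukasiewicz Ł3 and Bochvar's internal three-valued logic treat U differently under the binary connectives.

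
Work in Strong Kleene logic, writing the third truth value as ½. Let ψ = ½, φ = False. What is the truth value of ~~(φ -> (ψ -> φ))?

True

ψ -> φ = ½ -> False = ½
φ -> (ψ -> φ) = False -> ½ = True
~(φ -> (ψ -> φ)) = ~True = False
~~(φ -> (ψ -> φ)) = ~False = True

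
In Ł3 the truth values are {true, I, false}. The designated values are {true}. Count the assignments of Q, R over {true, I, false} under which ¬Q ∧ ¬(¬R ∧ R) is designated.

2

Designated under: (Q=false, R=true); (Q=false, R=false).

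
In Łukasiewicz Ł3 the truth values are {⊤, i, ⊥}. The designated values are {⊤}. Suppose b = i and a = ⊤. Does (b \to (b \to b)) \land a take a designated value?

Yes

b \to b = i \to i = ⊤
b \to (b \to b) = i \to ⊤ = ⊤
(b \to (b \to b)) \land a = ⊤ \land ⊤ = ⊤
⊤ ∈ {⊤}.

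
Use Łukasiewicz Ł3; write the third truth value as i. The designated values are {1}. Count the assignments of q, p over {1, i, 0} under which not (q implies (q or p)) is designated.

Of the 9 assignments, 0 give a value in {1}.

0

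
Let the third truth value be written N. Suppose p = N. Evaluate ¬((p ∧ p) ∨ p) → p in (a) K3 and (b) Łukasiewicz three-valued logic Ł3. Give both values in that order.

N; ⊤

In K3: p ∧ p = N ∧ N = N
(p ∧ p) ∨ p = N ∨ N = N
¬((p ∧ p) ∨ p) = ¬N = N
¬((p ∧ p) ∨ p) → p = N → N = N  [¬N ∨ N]
In Łukasiewicz three-valued logic Ł3: p ∧ p = N ∧ N = N
(p ∧ p) ∨ p = N ∨ N = N
¬((p ∧ p) ∨ p) = ¬N = N
¬((p ∧ p) ∨ p) → p = N → N = ⊤
They differ because K3 and Łukasiewicz three-valued logic Ł3 treat N differently under implication.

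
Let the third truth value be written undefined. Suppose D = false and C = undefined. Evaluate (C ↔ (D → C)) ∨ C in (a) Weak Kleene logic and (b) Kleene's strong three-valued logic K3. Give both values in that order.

In Weak Kleene logic: D → C = false → undefined = undefined  [any arg is the third value ⇒ result is the third value]
C ↔ (D → C) = undefined ↔ undefined = undefined
(C ↔ (D → C)) ∨ C = undefined ∨ undefined = undefined
In Kleene's strong three-valued logic K3: D → C = false → undefined = true  [¬false ∨ undefined]
C ↔ (D → C) = undefined ↔ true = undefined
(C ↔ (D → C)) ∨ C = undefined ∨ undefined = undefined

undefined; undefined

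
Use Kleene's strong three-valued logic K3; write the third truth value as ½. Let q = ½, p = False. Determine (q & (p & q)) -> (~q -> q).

p & q = False & ½ = False
q & (p & q) = ½ & False = False
~q = ~½ = ½
~q -> q = ½ -> ½ = ½
(q & (p & q)) -> (~q -> q) = False -> ½ = True

True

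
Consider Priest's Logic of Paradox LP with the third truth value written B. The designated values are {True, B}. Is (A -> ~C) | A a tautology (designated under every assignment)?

Every assignment of A, C over {True, B, False} gives a value in {True, B}.
In particular, with A=B, C=B: (A -> ~C) | A = B.

Yes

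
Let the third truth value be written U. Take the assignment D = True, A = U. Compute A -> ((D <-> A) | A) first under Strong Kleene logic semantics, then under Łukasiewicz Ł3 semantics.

U; True

In Strong Kleene logic: D <-> A = True <-> U = U
(D <-> A) | A = U | U = U
A -> ((D <-> A) | A) = U -> U = U  [~U | U]
In Łukasiewicz Ł3: D <-> A = True <-> U = U  [1 − |1−½|]
(D <-> A) | A = U | U = U
A -> ((D <-> A) | A) = U -> U = True
They differ because Strong Kleene logic and Łukasiewicz Ł3 treat U differently under implication.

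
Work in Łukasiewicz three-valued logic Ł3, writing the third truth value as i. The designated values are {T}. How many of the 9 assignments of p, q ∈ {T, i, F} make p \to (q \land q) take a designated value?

6

Of the 9 assignments, 6 give a value in {T}.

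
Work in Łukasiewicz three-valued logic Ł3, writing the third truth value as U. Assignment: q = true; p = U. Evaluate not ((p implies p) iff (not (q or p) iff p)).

p implies p = U implies U = true  [min(1, 1−½+½)]
q or p = true or U = true
not (q or p) = not true = false
not (q or p) iff p = false iff U = U
(p implies p) iff (not (q or p) iff p) = true iff U = U
not ((p implies p) iff (not (q or p) iff p)) = not U = U

U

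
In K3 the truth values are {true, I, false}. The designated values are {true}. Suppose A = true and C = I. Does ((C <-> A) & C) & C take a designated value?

No

C <-> A = I <-> true = I
(C <-> A) & C = I & I = I
((C <-> A) & C) & C = I & I = I
I ∉ {true}.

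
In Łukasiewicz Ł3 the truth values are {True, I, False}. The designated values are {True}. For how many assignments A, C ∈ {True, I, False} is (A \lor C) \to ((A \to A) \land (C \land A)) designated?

3

Designated under: (A=True, C=True); (A=I, C=I); (A=False, C=False).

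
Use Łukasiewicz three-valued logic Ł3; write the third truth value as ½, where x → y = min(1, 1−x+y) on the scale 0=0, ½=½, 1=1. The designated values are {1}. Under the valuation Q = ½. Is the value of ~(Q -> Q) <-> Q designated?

No

Q -> Q = ½ -> ½ = 1  [min(1, 1−½+½)]
~(Q -> Q) = ~1 = 0
~(Q -> Q) <-> Q = 0 <-> ½ = ½
½ ∉ {1}.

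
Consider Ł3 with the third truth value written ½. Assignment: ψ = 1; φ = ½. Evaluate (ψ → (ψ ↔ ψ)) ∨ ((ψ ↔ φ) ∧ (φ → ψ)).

1

ψ ↔ ψ = 1 ↔ 1 = 1
ψ → (ψ ↔ ψ) = 1 → 1 = 1
ψ ↔ φ = 1 ↔ ½ = ½  [1 − |1−½|]
φ → ψ = ½ → 1 = 1
(ψ ↔ φ) ∧ (φ → ψ) = ½ ∧ 1 = ½
(ψ → (ψ ↔ ψ)) ∨ ((ψ ↔ φ) ∧ (φ → ψ)) = 1 ∨ ½ = 1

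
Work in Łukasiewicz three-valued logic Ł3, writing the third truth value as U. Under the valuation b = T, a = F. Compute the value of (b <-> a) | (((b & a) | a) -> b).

T

b <-> a = T <-> F = F
b & a = T & F = F
(b & a) | a = F | F = F
((b & a) | a) -> b = F -> T = T
(b <-> a) | (((b & a) | a) -> b) = F | T = T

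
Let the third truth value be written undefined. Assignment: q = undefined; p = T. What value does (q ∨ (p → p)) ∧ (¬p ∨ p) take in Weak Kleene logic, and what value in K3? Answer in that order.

In Weak Kleene logic: p → p = T → T = T
q ∨ (p → p) = undefined ∨ T = undefined
¬p = ¬T = F
¬p ∨ p = F ∨ T = T
(q ∨ (p → p)) ∧ (¬p ∨ p) = undefined ∧ T = undefined
In K3: p → p = T → T = T
q ∨ (p → p) = undefined ∨ T = T
¬p = ¬T = F
¬p ∨ p = F ∨ T = T
(q ∨ (p → p)) ∧ (¬p ∨ p) = T ∧ T = T
They differ because Weak Kleene logic and K3 treat undefined differently under the binary connectives.

undefined; T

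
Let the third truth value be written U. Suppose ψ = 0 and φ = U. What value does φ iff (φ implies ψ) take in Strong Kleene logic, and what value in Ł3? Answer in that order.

In Strong Kleene logic: φ implies ψ = U implies 0 = U
φ iff (φ implies ψ) = U iff U = U
In Ł3: φ implies ψ = U implies 0 = U
φ iff (φ implies ψ) = U iff U = 1
They differ because Strong Kleene logic and Ł3 treat U differently under implication.

U; 1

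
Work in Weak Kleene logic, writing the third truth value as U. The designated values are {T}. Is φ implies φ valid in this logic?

Countermodel: φ=U gives U, which is not designated.

No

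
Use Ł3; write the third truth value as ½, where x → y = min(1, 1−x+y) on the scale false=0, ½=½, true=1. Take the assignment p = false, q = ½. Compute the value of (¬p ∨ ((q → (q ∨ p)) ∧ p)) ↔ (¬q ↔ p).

¬p = ¬false = true
q ∨ p = ½ ∨ false = ½
q → (q ∨ p) = ½ → ½ = true  [min(1, 1−½+½)]
(q → (q ∨ p)) ∧ p = true ∧ false = false
¬p ∨ ((q → (q ∨ p)) ∧ p) = true ∨ false = true
¬q = ¬½ = ½
¬q ↔ p = ½ ↔ false = ½
(¬p ∨ ((q → (q ∨ p)) ∧ p)) ↔ (¬q ↔ p) = true ↔ ½ = ½

½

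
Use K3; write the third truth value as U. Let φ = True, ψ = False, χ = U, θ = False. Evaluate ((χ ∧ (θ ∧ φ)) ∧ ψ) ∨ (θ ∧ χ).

θ ∧ φ = False ∧ True = False
χ ∧ (θ ∧ φ) = U ∧ False = False
(χ ∧ (θ ∧ φ)) ∧ ψ = False ∧ False = False
θ ∧ χ = False ∧ U = False
((χ ∧ (θ ∧ φ)) ∧ ψ) ∨ (θ ∧ χ) = False ∨ False = False

False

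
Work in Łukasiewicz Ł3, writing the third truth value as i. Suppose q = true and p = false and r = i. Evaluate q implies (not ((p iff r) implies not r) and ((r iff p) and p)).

false

p iff r = false iff i = i
not r = not i = i
(p iff r) implies not r = i implies i = true
not ((p iff r) implies not r) = not true = false
r iff p = i iff false = i
(r iff p) and p = i and false = false
not ((p iff r) implies not r) and ((r iff p) and p) = false and false = false
q implies (not ((p iff r) implies not r) and ((r iff p) and p)) = true implies false = false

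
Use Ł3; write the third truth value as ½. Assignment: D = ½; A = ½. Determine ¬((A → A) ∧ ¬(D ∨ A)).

½

A → A = ½ → ½ = true  [min(1, 1−½+½)]
D ∨ A = ½ ∨ ½ = ½
¬(D ∨ A) = ¬½ = ½
(A → A) ∧ ¬(D ∨ A) = true ∧ ½ = ½
¬((A → A) ∧ ¬(D ∨ A)) = ¬½ = ½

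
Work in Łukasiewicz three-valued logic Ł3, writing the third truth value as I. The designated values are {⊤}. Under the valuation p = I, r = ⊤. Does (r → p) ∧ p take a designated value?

r → p = ⊤ → I = I  [min(1, 1−1+½)]
(r → p) ∧ p = I ∧ I = I
I ∉ {⊤}.

No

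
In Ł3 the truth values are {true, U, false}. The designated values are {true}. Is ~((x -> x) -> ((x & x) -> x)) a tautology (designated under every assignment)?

No

Countermodel: x=true gives false, which is not designated.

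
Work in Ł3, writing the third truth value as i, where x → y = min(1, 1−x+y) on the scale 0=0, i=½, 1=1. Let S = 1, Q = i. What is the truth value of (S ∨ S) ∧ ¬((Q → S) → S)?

S ∨ S = 1 ∨ 1 = 1
Q → S = i → 1 = 1  [min(1, 1−½+1)]
(Q → S) → S = 1 → 1 = 1
¬((Q → S) → S) = ¬1 = 0
(S ∨ S) ∧ ¬((Q → S) → S) = 1 ∧ 0 = 0

0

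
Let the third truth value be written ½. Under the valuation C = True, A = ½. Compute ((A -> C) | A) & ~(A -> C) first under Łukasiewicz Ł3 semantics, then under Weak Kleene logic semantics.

In Łukasiewicz Ł3: A -> C = ½ -> True = True
(A -> C) | A = True | ½ = True
A -> C = ½ -> True = True
~(A -> C) = ~True = False
((A -> C) | A) & ~(A -> C) = True & False = False
In Weak Kleene logic: A -> C = ½ -> True = ½  [any arg is the third value ⇒ result is the third value]
(A -> C) | A = ½ | ½ = ½
A -> C = ½ -> True = ½
~(A -> C) = ~½ = ½
((A -> C) | A) & ~(A -> C) = ½ & ½ = ½
They differ because Łukasiewicz Ł3 and Weak Kleene logic treat ½ differently under the binary connectives.

False; ½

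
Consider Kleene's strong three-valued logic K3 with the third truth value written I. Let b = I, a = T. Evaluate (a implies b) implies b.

a implies b = T implies I = I  [not T or I]
(a implies b) implies b = I implies I = I

I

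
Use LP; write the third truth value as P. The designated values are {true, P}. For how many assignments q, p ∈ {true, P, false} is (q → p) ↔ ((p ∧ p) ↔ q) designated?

Of the 9 assignments, 8 give a value in {true, P}.

8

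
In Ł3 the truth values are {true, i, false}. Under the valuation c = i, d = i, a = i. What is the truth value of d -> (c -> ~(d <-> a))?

true

d <-> a = i <-> i = true  [1 − |½−½|]
~(d <-> a) = ~true = false
c -> ~(d <-> a) = i -> false = i
d -> (c -> ~(d <-> a)) = i -> i = true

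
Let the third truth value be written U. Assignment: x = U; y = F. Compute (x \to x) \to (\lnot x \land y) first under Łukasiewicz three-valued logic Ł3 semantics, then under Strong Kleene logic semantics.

In Łukasiewicz three-valued logic Ł3: x \to x = U \to U = T
\lnot x = \lnot U = U
\lnot x \land y = U \land F = F
(x \to x) \to (\lnot x \land y) = T \to F = F
In Strong Kleene logic: x \to x = U \to U = U  [\lnot U \lor U]
\lnot x = \lnot U = U
\lnot x \land y = U \land F = F
(x \to x) \to (\lnot x \land y) = U \to F = U
They differ because Łukasiewicz three-valued logic Ł3 and Strong Kleene logic treat U differently under implication.

F; U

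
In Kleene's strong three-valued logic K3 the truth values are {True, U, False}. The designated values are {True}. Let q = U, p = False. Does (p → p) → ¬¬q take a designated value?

No

p → p = False → False = True
¬q = ¬U = U
¬¬q = ¬U = U
(p → p) → ¬¬q = True → U = U  [¬True ∨ U]
U ∉ {True}.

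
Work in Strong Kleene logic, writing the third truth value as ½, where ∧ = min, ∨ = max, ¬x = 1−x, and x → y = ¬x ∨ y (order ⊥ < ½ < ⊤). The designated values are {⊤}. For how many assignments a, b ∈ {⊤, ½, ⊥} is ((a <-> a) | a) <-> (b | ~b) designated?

4

Designated under: (a=⊤, b=⊤); (a=⊤, b=⊥); (a=⊥, b=⊤); (a=⊥, b=⊥).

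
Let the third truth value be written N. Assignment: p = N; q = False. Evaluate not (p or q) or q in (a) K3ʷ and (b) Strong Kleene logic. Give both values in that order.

In K3ʷ: p or q = N or False = N
not (p or q) = not N = N
not (p or q) or q = N or False = N
In Strong Kleene logic: p or q = N or False = N
not (p or q) = not N = N
not (p or q) or q = N or False = N

N; N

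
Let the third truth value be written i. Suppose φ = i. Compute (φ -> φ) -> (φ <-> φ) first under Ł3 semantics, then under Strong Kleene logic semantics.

true; i

In Ł3: φ -> φ = i -> i = true  [min(1, 1−½+½)]
φ <-> φ = i <-> i = true
(φ -> φ) -> (φ <-> φ) = true -> true = true
In Strong Kleene logic: φ -> φ = i -> i = i  [~i | i]
φ <-> φ = i <-> i = i
(φ -> φ) -> (φ <-> φ) = i -> i = i
They differ because Ł3 and Strong Kleene logic treat i differently under implication.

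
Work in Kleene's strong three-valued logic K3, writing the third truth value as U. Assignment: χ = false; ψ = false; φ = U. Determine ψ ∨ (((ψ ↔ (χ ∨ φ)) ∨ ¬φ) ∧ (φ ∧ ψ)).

false

χ ∨ φ = false ∨ U = U
ψ ↔ (χ ∨ φ) = false ↔ U = U
¬φ = ¬U = U
(ψ ↔ (χ ∨ φ)) ∨ ¬φ = U ∨ U = U
φ ∧ ψ = U ∧ false = false
((ψ ↔ (χ ∨ φ)) ∨ ¬φ) ∧ (φ ∧ ψ) = U ∧ false = false
ψ ∨ (((ψ ↔ (χ ∨ φ)) ∨ ¬φ) ∧ (φ ∧ ψ)) = false ∨ false = false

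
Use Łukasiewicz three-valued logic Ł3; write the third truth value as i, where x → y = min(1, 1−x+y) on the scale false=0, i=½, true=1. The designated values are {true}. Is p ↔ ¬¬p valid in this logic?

Every assignment of p over {true, i, false} gives a value in {true}.
In particular, with p=i: p ↔ ¬¬p = true.

Yes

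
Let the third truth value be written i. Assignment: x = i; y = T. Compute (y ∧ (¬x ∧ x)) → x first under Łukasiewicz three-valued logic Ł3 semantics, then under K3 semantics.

In Łukasiewicz three-valued logic Ł3: ¬x = ¬i = i
¬x ∧ x = i ∧ i = i
y ∧ (¬x ∧ x) = T ∧ i = i
(y ∧ (¬x ∧ x)) → x = i → i = T  [min(1, 1−½+½)]
In K3: ¬x = ¬i = i
¬x ∧ x = i ∧ i = i
y ∧ (¬x ∧ x) = T ∧ i = i
(y ∧ (¬x ∧ x)) → x = i → i = i
They differ because Łukasiewicz three-valued logic Ł3 and K3 treat i differently under implication.

T; i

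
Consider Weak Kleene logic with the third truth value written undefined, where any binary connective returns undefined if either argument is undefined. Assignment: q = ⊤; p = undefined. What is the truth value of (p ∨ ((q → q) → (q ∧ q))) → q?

q → q = ⊤ → ⊤ = ⊤
q ∧ q = ⊤ ∧ ⊤ = ⊤
(q → q) → (q ∧ q) = ⊤ → ⊤ = ⊤
p ∨ ((q → q) → (q ∧ q)) = undefined ∨ ⊤ = undefined
(p ∨ ((q → q) → (q ∧ q))) → q = undefined → ⊤ = undefined

undefined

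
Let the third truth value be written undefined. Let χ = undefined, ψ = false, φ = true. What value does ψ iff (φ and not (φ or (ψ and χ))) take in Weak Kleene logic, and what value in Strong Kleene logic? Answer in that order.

In Weak Kleene logic: ψ and χ = false and undefined = undefined
φ or (ψ and χ) = true or undefined = undefined
not (φ or (ψ and χ)) = not undefined = undefined
φ and not (φ or (ψ and χ)) = true and undefined = undefined
ψ iff (φ and not (φ or (ψ and χ))) = false iff undefined = undefined
In Strong Kleene logic: ψ and χ = false and undefined = false
φ or (ψ and χ) = true or false = true
not (φ or (ψ and χ)) = not true = false
φ and not (φ or (ψ and χ)) = true and false = false
ψ iff (φ and not (φ or (ψ and χ))) = false iff false = true
They differ because Weak Kleene logic and Strong Kleene logic treat undefined differently under the binary connectives.

undefined; true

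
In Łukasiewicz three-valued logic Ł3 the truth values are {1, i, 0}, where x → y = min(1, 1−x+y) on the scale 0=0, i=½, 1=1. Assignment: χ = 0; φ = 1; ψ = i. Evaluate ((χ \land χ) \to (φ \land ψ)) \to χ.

0

χ \land χ = 0 \land 0 = 0
φ \land ψ = 1 \land i = i
(χ \land χ) \to (φ \land ψ) = 0 \to i = 1  [min(1, 1−0+½)]
((χ \land χ) \to (φ \land ψ)) \to χ = 1 \to 0 = 0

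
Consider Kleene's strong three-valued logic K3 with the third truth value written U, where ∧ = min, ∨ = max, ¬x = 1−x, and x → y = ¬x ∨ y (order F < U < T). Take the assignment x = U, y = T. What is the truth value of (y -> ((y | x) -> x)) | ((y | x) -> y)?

y | x = T | U = T
(y | x) -> x = T -> U = U
y -> ((y | x) -> x) = T -> U = U
y | x = T | U = T
(y | x) -> y = T -> T = T
(y -> ((y | x) -> x)) | ((y | x) -> y) = U | T = T

T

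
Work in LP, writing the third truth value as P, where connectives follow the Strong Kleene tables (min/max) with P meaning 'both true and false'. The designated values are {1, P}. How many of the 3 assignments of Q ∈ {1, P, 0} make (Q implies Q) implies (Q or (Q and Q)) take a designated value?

2

Q=1: 1 ✓
Q=P: P ✓
Q=0: 0 ·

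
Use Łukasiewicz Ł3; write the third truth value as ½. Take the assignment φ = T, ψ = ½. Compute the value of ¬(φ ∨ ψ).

φ ∨ ψ = T ∨ ½ = T
¬(φ ∨ ψ) = ¬T = F

F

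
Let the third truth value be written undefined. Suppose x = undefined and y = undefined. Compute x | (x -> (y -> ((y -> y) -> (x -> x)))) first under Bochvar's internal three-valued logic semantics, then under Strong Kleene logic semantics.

In Bochvar's internal three-valued logic: y -> y = undefined -> undefined = undefined
x -> x = undefined -> undefined = undefined
(y -> y) -> (x -> x) = undefined -> undefined = undefined
y -> ((y -> y) -> (x -> x)) = undefined -> undefined = undefined
x -> (y -> ((y -> y) -> (x -> x))) = undefined -> undefined = undefined
x | (x -> (y -> ((y -> y) -> (x -> x)))) = undefined | undefined = undefined
In Strong Kleene logic: y -> y = undefined -> undefined = undefined
x -> x = undefined -> undefined = undefined
(y -> y) -> (x -> x) = undefined -> undefined = undefined
y -> ((y -> y) -> (x -> x)) = undefined -> undefined = undefined
x -> (y -> ((y -> y) -> (x -> x))) = undefined -> undefined = undefined
x | (x -> (y -> ((y -> y) -> (x -> x)))) = undefined | undefined = undefined

undefined; undefined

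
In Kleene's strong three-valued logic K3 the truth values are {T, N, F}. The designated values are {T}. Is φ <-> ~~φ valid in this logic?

Countermodel: φ=N gives N, which is not designated.

No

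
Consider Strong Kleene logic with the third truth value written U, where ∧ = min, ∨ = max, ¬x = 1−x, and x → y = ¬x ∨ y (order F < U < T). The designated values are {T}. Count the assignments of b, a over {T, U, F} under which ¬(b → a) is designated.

1

Designated under: (b=T, a=F).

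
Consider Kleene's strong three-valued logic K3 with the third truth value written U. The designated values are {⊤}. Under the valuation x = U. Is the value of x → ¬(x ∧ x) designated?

No

x ∧ x = U ∧ U = U
¬(x ∧ x) = ¬U = U
x → ¬(x ∧ x) = U → U = U
U ∉ {⊤}.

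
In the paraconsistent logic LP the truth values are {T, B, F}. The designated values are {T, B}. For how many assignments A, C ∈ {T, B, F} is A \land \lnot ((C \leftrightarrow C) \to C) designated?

Designated under: (A=T, C=B); (A=T, C=F); (A=B, C=B); (A=B, C=F).

4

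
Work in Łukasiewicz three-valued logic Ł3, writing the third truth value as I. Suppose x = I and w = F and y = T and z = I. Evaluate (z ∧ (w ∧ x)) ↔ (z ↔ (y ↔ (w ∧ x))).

w ∧ x = F ∧ I = F
z ∧ (w ∧ x) = I ∧ F = F
w ∧ x = F ∧ I = F
y ↔ (w ∧ x) = T ↔ F = F
z ↔ (y ↔ (w ∧ x)) = I ↔ F = I
(z ∧ (w ∧ x)) ↔ (z ↔ (y ↔ (w ∧ x))) = F ↔ I = I

I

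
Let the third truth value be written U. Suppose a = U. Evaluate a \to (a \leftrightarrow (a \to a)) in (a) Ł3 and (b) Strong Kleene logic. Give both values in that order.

In Ł3: a \to a = U \to U = T  [min(1, 1−½+½)]
a \leftrightarrow (a \to a) = U \leftrightarrow T = U
a \to (a \leftrightarrow (a \to a)) = U \to U = T
In Strong Kleene logic: a \to a = U \to U = U  [\lnot U \lor U]
a \leftrightarrow (a \to a) = U \leftrightarrow U = U
a \to (a \leftrightarrow (a \to a)) = U \to U = U
They differ because Ł3 and Strong Kleene logic treat U differently under implication.

T; U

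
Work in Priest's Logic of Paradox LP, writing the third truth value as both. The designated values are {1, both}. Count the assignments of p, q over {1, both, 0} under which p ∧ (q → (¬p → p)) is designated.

6

Of the 9 assignments, 6 give a value in {1, both}.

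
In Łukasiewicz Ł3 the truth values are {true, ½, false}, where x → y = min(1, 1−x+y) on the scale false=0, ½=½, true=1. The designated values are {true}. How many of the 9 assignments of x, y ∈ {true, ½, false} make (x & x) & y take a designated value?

1

Designated under: (x=true, y=true).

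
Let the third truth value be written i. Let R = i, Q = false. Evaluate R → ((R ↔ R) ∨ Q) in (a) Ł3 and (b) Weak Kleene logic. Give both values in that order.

In Ł3: R ↔ R = i ↔ i = true  [1 − |½−½|]
(R ↔ R) ∨ Q = true ∨ false = true
R → ((R ↔ R) ∨ Q) = i → true = true
In Weak Kleene logic: R ↔ R = i ↔ i = i
(R ↔ R) ∨ Q = i ∨ false = i
R → ((R ↔ R) ∨ Q) = i → i = i  [any arg is the third value ⇒ result is the third value]
They differ because Ł3 and Weak Kleene logic treat i differently under the binary connectives.

true; i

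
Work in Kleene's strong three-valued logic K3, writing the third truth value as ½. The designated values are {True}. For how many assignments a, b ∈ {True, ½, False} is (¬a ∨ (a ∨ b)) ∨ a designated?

Of the 9 assignments, 7 give a value in {True}.

7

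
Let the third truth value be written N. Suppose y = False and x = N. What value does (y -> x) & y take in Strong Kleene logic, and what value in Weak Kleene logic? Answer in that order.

In Strong Kleene logic: y -> x = False -> N = True  [~False | N]
(y -> x) & y = True & False = False
In Weak Kleene logic: y -> x = False -> N = N  [any arg is the third value ⇒ result is the third value]
(y -> x) & y = N & False = N
They differ because Strong Kleene logic and Weak Kleene logic treat N differently under the binary connectives.

False; N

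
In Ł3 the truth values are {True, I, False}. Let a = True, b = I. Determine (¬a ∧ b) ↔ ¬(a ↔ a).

¬a = ¬True = False
¬a ∧ b = False ∧ I = False
a ↔ a = True ↔ True = True
¬(a ↔ a) = ¬True = False
(¬a ∧ b) ↔ ¬(a ↔ a) = False ↔ False = True

True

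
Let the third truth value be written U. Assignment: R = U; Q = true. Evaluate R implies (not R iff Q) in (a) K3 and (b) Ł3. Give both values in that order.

U; true

In K3: not R = not U = U
not R iff Q = U iff true = U
R implies (not R iff Q) = U implies U = U  [not U or U]
In Ł3: not R = not U = U
not R iff Q = U iff true = U  [1 − |½−1|]
R implies (not R iff Q) = U implies U = true
They differ because K3 and Ł3 treat U differently under implication.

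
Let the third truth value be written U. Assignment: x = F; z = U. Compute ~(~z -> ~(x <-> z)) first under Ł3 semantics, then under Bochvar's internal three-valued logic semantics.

F; U

In Ł3: ~z = ~U = U
x <-> z = F <-> U = U  [1 − |0−½|]
~(x <-> z) = ~U = U
~z -> ~(x <-> z) = U -> U = T
~(~z -> ~(x <-> z)) = ~T = F
In Bochvar's internal three-valued logic: ~z = ~U = U
x <-> z = F <-> U = U
~(x <-> z) = ~U = U
~z -> ~(x <-> z) = U -> U = U  [any arg is the third value ⇒ result is the third value]
~(~z -> ~(x <-> z)) = ~U = U
They differ because Ł3 and Bochvar's internal three-valued logic treat U differently under the binary connectives.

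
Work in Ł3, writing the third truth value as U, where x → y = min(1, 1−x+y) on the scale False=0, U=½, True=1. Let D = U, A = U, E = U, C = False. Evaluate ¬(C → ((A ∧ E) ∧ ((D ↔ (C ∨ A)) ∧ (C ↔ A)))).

False

A ∧ E = U ∧ U = U
C ∨ A = False ∨ U = U
D ↔ (C ∨ A) = U ↔ U = True  [1 − |½−½|]
C ↔ A = False ↔ U = U
(D ↔ (C ∨ A)) ∧ (C ↔ A) = True ∧ U = U
(A ∧ E) ∧ ((D ↔ (C ∨ A)) ∧ (C ↔ A)) = U ∧ U = U
C → ((A ∧ E) ∧ ((D ↔ (C ∨ A)) ∧ (C ↔ A))) = False → U = True
¬(C → ((A ∧ E) ∧ ((D ↔ (C ∨ A)) ∧ (C ↔ A)))) = ¬True = False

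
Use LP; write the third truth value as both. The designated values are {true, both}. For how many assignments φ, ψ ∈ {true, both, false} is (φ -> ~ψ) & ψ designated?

Of the 9 assignments, 5 give a value in {true, both}.

5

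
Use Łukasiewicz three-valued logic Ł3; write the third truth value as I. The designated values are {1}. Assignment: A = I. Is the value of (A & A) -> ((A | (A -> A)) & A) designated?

Yes

A & A = I & I = I
A -> A = I -> I = 1  [min(1, 1−½+½)]
A | (A -> A) = I | 1 = 1
(A | (A -> A)) & A = 1 & I = I
(A & A) -> ((A | (A -> A)) & A) = I -> I = 1
1 ∈ {1}.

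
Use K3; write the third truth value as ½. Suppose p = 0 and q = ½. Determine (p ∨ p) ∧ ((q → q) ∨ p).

0

p ∨ p = 0 ∨ 0 = 0
q → q = ½ → ½ = ½
(q → q) ∨ p = ½ ∨ 0 = ½
(p ∨ p) ∧ ((q → q) ∨ p) = 0 ∧ ½ = 0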